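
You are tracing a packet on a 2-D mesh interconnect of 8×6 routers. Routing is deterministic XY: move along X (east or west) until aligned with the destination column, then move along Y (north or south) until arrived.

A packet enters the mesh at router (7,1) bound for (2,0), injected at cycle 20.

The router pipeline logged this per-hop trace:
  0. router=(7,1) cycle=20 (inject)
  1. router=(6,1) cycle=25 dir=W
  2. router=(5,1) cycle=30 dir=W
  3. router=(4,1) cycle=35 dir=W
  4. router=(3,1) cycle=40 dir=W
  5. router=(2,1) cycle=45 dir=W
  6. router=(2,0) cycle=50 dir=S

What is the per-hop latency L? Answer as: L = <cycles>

Between hops 0 and 1 the cycle counter advances 25 − 20 = 5.
That increment is L by definition: L = 5.

L = 5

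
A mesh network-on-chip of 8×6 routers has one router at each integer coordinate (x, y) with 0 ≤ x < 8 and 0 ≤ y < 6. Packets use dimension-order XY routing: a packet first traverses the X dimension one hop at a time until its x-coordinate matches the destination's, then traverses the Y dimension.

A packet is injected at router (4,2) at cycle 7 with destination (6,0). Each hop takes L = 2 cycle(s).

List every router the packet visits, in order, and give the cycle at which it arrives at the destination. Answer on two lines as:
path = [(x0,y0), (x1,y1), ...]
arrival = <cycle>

path = [(4,2), (5,2), (6,2), (6,1), (6,0)]
arrival = 15

  0. router=(4,2) cycle=7 (inject)
  1. router=(5,2) cycle=9 dir=E
  2. router=(6,2) cycle=11 dir=E
  3. router=(6,1) cycle=13 dir=S
  4. router=(6,0) cycle=15 dir=S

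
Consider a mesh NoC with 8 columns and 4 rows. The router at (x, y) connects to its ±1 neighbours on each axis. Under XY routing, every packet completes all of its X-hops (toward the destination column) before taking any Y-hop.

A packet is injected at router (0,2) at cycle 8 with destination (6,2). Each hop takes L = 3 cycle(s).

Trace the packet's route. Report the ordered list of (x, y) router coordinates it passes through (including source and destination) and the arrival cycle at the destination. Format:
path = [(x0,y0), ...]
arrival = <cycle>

path = [(0,2), (1,2), (2,2), (3,2), (4,2), (5,2), (6,2)]
arrival = 26

src (0,2)  cyc=8
E→(1,2)  cyc=11
E→(2,2)  cyc=14
E→(3,2)  cyc=17
E→(4,2)  cyc=20
E→(5,2)  cyc=23
E→(6,2)  cyc=26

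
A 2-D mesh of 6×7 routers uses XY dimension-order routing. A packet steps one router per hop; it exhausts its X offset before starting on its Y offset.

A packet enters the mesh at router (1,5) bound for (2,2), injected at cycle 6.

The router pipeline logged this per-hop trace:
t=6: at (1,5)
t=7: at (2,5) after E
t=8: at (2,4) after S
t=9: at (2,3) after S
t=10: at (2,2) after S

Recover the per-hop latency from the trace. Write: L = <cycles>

L = 1

From hop 0 (6) to hop 1 (7): +1 cycles.
That increment is L by definition: L = 1.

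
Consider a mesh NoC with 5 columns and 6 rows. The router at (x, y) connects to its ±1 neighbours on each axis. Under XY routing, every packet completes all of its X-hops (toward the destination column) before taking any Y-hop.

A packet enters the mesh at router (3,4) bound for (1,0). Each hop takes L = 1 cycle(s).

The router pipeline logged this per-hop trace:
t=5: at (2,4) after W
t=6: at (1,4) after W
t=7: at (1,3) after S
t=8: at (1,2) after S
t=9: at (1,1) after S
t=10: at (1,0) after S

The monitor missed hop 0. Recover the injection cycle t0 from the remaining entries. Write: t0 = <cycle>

t0 = 4

cyc[1] = 5 and cyc[k] = t0 + k·L for every k.
Subtract one hop: t0 = 5 − 1 = 4.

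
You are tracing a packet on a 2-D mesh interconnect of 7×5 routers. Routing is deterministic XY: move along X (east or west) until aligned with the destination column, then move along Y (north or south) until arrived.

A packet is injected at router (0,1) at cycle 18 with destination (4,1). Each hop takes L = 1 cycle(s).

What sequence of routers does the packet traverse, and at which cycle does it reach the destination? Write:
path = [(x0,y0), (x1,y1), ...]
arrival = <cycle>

path = [(0,1), (1,1), (2,1), (3,1), (4,1)]
arrival = 22

t=18: at (0,1)
t=19: at (1,1) after E
t=20: at (2,1) after E
t=21: at (3,1) after E
t=22: at (4,1) after E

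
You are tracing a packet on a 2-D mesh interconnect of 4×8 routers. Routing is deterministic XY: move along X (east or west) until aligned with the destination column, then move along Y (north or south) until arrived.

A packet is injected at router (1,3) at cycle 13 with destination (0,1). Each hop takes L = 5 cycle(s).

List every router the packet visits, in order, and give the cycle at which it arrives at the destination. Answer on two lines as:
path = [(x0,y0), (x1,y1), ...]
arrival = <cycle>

t=13: at (1,3)
t=18: at (0,3) after W
t=23: at (0,2) after S
t=28: at (0,1) after S

path = [(1,3), (0,3), (0,2), (0,1)]
arrival = 28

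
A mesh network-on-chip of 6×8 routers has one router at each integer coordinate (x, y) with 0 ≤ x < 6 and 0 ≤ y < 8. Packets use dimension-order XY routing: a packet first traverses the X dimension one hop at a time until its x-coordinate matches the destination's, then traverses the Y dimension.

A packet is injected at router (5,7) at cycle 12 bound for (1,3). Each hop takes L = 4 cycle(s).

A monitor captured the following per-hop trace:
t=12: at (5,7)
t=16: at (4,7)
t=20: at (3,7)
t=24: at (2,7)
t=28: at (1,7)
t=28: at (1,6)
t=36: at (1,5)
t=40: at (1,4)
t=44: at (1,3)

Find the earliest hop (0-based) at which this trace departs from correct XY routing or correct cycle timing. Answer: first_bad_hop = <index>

first_bad_hop = 5

  1: Δx=-1 Δy=+0 Δt=4 [ok]
  2: Δx=-1 Δy=+0 Δt=4 [ok]
  3: Δx=-1 Δy=+0 Δt=4 [ok]
  4: Δx=-1 Δy=+0 Δt=4 [ok]
  5: Δx=+0 Δy=-1 Δt=0 [BAD: Δcyc=0≠L]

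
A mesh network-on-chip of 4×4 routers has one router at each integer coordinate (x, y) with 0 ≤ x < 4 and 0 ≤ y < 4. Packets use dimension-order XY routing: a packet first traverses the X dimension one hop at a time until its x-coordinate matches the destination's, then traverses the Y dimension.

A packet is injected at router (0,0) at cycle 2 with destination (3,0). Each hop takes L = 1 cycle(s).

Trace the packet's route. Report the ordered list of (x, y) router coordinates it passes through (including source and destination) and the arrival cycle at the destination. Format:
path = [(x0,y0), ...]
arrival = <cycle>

src (0,0)  cyc=2
E→(1,0)  cyc=3
E→(2,0)  cyc=4
E→(3,0)  cyc=5

path = [(0,0), (1,0), (2,0), (3,0)]
arrival = 5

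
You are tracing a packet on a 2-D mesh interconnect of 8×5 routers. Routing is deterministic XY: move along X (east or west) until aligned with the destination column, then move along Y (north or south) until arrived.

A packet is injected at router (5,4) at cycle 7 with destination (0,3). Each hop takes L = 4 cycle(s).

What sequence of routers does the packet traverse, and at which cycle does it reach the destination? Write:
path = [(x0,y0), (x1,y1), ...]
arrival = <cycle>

path = [(5,4), (4,4), (3,4), (2,4), (1,4), (0,4), (0,3)]
arrival = 31

hop 0: (5,4) @ cyc 7
hop 1: (4,4) @ cyc 11  [W]
hop 2: (3,4) @ cyc 15  [W]
hop 3: (2,4) @ cyc 19  [W]
hop 4: (1,4) @ cyc 23  [W]
hop 5: (0,4) @ cyc 27  [W]
hop 6: (0,3) @ cyc 31  [S]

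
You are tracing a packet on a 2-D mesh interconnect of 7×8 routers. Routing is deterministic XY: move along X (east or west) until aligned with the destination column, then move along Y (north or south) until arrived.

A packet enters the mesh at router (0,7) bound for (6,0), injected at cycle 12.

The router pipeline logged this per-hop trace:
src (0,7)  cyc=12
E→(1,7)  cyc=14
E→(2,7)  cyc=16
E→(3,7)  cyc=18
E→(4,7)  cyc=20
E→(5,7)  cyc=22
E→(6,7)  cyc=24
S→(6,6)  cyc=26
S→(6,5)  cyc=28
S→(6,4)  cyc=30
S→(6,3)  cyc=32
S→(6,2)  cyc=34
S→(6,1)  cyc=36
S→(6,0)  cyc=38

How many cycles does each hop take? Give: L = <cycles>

L = 2

From hop 0 (12) to hop 1 (14): +2 cycles.
One hop costs L cycles, so L = 2.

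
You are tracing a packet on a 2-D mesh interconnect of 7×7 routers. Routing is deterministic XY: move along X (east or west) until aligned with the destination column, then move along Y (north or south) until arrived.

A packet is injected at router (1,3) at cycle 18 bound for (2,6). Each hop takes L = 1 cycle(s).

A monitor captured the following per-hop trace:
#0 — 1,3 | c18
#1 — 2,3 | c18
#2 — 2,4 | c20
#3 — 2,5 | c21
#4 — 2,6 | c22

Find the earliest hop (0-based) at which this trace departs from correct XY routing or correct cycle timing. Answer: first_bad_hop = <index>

first_bad_hop = 1

check 1→ d=(1,0) cyc+0: BAD: Δcyc=0≠L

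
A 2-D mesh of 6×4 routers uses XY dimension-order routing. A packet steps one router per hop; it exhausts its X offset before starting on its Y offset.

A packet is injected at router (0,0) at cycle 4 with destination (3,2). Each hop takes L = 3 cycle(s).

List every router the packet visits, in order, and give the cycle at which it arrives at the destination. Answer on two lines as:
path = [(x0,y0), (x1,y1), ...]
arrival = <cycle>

path = [(0,0), (1,0), (2,0), (3,0), (3,1), (3,2)]
arrival = 19

hop 0: (0,0) @ cyc 4
hop 1: (1,0) @ cyc 7  [E]
hop 2: (2,0) @ cyc 10  [E]
hop 3: (3,0) @ cyc 13  [E]
hop 4: (3,1) @ cyc 16  [N]
hop 5: (3,2) @ cyc 19  [N]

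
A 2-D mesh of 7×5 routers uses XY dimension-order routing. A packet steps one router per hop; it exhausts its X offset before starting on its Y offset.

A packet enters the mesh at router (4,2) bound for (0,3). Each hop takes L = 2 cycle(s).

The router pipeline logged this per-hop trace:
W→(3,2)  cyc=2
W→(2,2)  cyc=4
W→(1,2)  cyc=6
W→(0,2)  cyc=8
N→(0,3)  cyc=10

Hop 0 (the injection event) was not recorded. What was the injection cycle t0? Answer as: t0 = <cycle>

t0 = 0

cyc[1] = 2 and cyc[k] = t0 + k·L for every k.
Subtract one hop: t0 = 2 − 2 = 0.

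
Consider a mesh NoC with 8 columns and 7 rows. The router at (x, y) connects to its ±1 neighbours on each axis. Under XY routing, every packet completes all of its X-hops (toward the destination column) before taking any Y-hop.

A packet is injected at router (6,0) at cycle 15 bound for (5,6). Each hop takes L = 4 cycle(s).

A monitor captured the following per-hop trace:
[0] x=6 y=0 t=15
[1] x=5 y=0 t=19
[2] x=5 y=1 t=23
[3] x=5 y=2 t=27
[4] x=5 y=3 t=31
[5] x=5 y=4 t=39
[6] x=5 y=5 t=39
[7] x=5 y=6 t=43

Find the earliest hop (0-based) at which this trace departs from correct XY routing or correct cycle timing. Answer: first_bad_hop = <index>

first_bad_hop = 5

hop 1: step (-1,+0), +4 cyc — ok
hop 2: step (+0,+1), +4 cyc — ok
hop 3: step (+0,+1), +4 cyc — ok
hop 4: step (+0,+1), +4 cyc — ok
hop 5: step (+0,+1), +8 cyc — BAD: Δcyc=8≠L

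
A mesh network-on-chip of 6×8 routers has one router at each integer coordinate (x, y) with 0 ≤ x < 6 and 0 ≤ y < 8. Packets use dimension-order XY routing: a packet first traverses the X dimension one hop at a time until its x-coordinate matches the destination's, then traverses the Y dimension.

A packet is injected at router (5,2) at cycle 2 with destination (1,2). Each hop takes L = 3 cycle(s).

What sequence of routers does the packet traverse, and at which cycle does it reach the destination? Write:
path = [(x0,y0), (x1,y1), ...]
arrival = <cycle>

  0. router=(5,2) cycle=2 (inject)
  1. router=(4,2) cycle=5 dir=W
  2. router=(3,2) cycle=8 dir=W
  3. router=(2,2) cycle=11 dir=W
  4. router=(1,2) cycle=14 dir=W

path = [(5,2), (4,2), (3,2), (2,2), (1,2)]
arrival = 14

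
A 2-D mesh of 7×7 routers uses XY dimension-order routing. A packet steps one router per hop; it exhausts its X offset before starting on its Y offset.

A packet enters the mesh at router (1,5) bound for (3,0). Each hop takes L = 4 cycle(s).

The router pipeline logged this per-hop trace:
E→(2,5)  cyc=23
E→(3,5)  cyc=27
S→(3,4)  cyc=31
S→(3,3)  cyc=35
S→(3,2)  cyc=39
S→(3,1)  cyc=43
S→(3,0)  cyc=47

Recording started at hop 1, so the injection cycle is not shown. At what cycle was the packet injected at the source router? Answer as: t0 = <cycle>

t0 = 19

cyc[1] = 23 and cyc[k] = t0 + k·L for every k.
Subtract one hop: t0 = 23 − 4 = 19.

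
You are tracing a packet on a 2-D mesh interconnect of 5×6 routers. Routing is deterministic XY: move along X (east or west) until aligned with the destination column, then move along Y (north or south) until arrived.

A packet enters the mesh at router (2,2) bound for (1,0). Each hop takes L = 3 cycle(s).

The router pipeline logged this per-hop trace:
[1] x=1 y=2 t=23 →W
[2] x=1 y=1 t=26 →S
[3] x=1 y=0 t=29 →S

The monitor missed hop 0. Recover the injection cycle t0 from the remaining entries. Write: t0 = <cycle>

t0 = 20

The first recorded entry is hop 1 at cycle 23.
Subtract one hop: t0 = 23 − 3 = 20.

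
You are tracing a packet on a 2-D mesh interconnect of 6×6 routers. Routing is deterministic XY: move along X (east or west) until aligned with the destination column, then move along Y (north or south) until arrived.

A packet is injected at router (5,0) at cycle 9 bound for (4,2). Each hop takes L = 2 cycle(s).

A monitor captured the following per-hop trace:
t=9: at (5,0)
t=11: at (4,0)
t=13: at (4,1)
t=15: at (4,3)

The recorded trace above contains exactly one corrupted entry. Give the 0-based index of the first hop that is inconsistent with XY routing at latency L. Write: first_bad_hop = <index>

hop 1: step (-1,+0), +2 cyc — ok
hop 2: step (+0,+1), +2 cyc — ok
hop 3: step (+0,+2), +2 cyc — BAD: non-unit step

first_bad_hop = 3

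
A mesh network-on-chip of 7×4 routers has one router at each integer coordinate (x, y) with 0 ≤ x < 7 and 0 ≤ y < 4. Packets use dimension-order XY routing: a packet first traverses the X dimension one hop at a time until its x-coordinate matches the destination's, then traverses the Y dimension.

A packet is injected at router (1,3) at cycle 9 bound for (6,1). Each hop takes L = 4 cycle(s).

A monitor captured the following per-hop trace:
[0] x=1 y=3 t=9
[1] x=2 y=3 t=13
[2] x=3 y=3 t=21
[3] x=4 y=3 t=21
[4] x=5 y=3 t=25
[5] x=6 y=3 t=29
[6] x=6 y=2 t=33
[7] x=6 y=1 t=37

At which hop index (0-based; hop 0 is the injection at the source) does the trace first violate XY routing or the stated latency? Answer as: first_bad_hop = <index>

  1: Δx=+1 Δy=+0 Δt=4 [ok]
  2: Δx=+1 Δy=+0 Δt=8 [BAD: Δcyc=8≠L]

first_bad_hop = 2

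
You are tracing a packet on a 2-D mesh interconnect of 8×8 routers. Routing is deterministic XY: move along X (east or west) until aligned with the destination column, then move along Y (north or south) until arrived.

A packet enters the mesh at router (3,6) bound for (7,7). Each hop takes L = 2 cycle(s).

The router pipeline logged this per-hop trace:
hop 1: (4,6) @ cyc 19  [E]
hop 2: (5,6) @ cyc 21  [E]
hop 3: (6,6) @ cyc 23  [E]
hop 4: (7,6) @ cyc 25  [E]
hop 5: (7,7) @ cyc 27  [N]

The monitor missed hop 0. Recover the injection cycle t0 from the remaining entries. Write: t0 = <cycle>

The first recorded entry is hop 1 at cycle 19.
Subtract one hop: t0 = 19 − 2 = 17.

t0 = 17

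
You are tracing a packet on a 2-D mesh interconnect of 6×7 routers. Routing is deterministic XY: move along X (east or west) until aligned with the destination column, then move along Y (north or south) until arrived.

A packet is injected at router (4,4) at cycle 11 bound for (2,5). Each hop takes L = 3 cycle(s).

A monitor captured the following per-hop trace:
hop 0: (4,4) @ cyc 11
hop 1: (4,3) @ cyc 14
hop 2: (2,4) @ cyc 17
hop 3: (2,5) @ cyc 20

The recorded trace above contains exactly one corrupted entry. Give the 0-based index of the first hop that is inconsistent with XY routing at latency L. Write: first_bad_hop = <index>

first_bad_hop = 1

[1] (+0,-1) / 3c ⇒ BAD: Y-move but x=4≠2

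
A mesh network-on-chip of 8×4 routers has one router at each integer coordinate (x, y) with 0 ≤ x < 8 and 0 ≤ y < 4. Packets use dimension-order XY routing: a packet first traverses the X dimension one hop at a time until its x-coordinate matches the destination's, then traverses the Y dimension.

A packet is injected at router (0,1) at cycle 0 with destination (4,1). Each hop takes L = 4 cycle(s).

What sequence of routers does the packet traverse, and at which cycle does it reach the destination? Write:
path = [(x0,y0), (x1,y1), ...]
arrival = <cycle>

hop 0: (0,1) @ cyc 0
hop 1: (1,1) @ cyc 4  [E]
hop 2: (2,1) @ cyc 8  [E]
hop 3: (3,1) @ cyc 12  [E]
hop 4: (4,1) @ cyc 16  [E]

path = [(0,1), (1,1), (2,1), (3,1), (4,1)]
arrival = 16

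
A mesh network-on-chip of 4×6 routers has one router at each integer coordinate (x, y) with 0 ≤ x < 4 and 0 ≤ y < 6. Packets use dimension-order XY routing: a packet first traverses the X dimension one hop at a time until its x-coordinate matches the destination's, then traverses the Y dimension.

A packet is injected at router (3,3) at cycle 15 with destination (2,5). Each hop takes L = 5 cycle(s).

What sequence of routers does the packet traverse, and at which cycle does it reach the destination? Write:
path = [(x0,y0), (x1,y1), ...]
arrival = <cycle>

t=15: at (3,3)
t=20: at (2,3) after W
t=25: at (2,4) after N
t=30: at (2,5) after N

path = [(3,3), (2,3), (2,4), (2,5)]
arrival = 30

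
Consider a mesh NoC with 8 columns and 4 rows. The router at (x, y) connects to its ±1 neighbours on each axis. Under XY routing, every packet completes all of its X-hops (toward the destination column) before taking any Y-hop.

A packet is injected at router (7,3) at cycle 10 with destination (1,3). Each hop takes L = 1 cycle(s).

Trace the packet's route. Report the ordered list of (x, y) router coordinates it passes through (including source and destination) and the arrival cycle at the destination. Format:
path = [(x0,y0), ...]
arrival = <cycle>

path = [(7,3), (6,3), (5,3), (4,3), (3,3), (2,3), (1,3)]
arrival = 16

#0 — 7,3 | c10
#1 — 6,3 | c11 | W
#2 — 5,3 | c12 | W
#3 — 4,3 | c13 | W
#4 — 3,3 | c14 | W
#5 — 2,3 | c15 | W
#6 — 1,3 | c16 | W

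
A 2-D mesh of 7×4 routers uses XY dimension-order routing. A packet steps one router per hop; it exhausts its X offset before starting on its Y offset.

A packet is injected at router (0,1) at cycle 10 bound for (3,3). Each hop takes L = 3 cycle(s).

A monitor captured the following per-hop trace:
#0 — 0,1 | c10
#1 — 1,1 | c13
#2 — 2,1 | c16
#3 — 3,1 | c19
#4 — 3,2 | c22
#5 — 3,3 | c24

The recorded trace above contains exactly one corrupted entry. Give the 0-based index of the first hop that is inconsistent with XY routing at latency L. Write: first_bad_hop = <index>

first_bad_hop = 5

hop 1: step (+1,+0), +3 cyc — ok
hop 2: step (+1,+0), +3 cyc — ok
hop 3: step (+1,+0), +3 cyc — ok
hop 4: step (+0,+1), +3 cyc — ok
hop 5: step (+0,+1), +2 cyc — BAD: Δcyc=2≠L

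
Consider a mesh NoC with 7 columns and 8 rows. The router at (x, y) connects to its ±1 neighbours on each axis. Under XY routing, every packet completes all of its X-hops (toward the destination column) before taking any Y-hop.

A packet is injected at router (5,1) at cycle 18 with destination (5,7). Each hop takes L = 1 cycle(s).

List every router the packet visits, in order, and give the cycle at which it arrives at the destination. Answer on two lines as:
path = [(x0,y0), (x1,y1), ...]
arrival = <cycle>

#0 — 5,1 | c18
#1 — 5,2 | c19 | N
#2 — 5,3 | c20 | N
#3 — 5,4 | c21 | N
#4 — 5,5 | c22 | N
#5 — 5,6 | c23 | N
#6 — 5,7 | c24 | N

path = [(5,1), (5,2), (5,3), (5,4), (5,5), (5,6), (5,7)]
arrival = 24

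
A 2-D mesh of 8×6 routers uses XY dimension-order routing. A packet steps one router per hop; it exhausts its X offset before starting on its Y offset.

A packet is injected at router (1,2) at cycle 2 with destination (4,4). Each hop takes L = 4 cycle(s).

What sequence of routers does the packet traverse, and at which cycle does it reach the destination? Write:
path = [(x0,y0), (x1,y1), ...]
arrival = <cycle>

path = [(1,2), (2,2), (3,2), (4,2), (4,3), (4,4)]
arrival = 22

hop 0: (1,2) @ cyc 2
hop 1: (2,2) @ cyc 6  [E]
hop 2: (3,2) @ cyc 10  [E]
hop 3: (4,2) @ cyc 14  [E]
hop 4: (4,3) @ cyc 18  [N]
hop 5: (4,4) @ cyc 22  [N]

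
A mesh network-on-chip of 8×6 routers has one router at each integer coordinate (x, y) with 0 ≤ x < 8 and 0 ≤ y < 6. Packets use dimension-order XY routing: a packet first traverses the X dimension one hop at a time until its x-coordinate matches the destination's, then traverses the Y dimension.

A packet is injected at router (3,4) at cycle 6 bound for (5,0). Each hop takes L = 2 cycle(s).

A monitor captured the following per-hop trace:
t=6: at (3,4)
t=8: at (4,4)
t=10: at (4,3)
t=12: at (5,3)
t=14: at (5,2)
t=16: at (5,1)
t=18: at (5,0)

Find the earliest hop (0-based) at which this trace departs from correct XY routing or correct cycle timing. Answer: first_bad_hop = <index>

  1: Δx=+1 Δy=+0 Δt=2 [ok]
  2: Δx=+0 Δy=-1 Δt=2 [BAD: Y-move but x=4≠5]

first_bad_hop = 2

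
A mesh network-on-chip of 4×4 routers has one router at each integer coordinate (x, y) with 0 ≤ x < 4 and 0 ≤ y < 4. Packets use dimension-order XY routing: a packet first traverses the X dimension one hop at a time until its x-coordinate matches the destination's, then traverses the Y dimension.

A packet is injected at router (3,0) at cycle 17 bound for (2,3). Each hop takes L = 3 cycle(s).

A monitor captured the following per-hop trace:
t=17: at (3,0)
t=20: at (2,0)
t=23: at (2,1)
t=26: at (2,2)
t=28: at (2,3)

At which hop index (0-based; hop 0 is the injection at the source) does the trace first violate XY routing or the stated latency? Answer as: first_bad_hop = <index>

first_bad_hop = 4

  1: Δx=-1 Δy=+0 Δt=3 [ok]
  2: Δx=+0 Δy=+1 Δt=3 [ok]
  3: Δx=+0 Δy=+1 Δt=3 [ok]
  4: Δx=+0 Δy=+1 Δt=2 [BAD: Δcyc=2≠L]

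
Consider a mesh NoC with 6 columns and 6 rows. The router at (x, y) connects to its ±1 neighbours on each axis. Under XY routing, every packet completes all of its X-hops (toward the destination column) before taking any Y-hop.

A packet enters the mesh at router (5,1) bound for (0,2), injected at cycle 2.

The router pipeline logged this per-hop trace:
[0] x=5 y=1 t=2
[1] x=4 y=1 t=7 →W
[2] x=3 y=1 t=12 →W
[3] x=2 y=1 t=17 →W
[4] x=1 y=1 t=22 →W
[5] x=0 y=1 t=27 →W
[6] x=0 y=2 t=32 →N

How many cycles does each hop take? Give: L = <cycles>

L = 5

cyc[1] − cyc[0] = 7 − 2 = 5.
One hop costs L cycles, so L = 5.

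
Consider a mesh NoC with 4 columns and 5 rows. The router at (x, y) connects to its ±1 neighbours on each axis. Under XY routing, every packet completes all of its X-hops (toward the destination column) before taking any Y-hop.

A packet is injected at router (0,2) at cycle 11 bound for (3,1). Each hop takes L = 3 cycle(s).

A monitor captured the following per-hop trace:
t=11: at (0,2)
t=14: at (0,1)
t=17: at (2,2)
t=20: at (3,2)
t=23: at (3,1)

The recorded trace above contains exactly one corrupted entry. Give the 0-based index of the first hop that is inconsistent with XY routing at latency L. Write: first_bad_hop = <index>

hop 1: step (+0,-1), +3 cyc — BAD: Y-move but x=0≠3

first_bad_hop = 1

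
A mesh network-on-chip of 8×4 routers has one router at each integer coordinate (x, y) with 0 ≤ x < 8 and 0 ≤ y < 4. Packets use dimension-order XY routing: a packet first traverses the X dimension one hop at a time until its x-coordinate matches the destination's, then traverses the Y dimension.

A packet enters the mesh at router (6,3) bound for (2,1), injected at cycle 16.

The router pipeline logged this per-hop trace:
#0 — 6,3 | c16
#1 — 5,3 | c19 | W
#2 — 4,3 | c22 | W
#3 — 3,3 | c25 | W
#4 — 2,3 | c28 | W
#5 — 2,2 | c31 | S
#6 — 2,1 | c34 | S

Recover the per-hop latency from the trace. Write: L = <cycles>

L = 3

Δcyc across hop 0→1: 19 − 16 = 3.
Per-hop latency L = Δcyc = 3.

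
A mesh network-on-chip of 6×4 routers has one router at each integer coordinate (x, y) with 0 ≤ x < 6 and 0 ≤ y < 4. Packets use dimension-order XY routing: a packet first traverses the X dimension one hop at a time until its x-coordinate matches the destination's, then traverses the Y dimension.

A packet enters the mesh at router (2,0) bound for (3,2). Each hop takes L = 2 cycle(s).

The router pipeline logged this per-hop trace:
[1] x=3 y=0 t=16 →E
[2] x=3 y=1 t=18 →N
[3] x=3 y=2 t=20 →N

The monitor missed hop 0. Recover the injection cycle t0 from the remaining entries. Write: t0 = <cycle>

t0 = 14

At hop 1 the cycle is 16; in general cyc_k = t0 + kL.
Therefore t0 = 16 − L = 14.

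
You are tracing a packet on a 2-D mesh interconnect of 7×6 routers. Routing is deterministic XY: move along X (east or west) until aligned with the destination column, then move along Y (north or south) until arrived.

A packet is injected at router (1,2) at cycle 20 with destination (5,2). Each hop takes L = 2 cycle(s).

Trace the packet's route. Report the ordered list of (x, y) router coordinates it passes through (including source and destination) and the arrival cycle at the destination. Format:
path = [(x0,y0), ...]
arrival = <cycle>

path = [(1,2), (2,2), (3,2), (4,2), (5,2)]
arrival = 28

hop 0: (1,2) @ cyc 20
hop 1: (2,2) @ cyc 22  [E]
hop 2: (3,2) @ cyc 24  [E]
hop 3: (4,2) @ cyc 26  [E]
hop 4: (5,2) @ cyc 28  [E]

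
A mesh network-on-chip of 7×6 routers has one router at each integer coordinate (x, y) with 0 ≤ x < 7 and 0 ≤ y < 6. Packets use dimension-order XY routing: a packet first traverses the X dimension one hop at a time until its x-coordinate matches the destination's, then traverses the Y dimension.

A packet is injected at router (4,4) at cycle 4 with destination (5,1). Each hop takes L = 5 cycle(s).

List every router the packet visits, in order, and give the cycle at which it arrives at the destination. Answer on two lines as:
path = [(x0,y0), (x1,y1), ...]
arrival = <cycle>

t=4: at (4,4)
t=9: at (5,4) after E
t=14: at (5,3) after S
t=19: at (5,2) after S
t=24: at (5,1) after S

path = [(4,4), (5,4), (5,3), (5,2), (5,1)]
arrival = 24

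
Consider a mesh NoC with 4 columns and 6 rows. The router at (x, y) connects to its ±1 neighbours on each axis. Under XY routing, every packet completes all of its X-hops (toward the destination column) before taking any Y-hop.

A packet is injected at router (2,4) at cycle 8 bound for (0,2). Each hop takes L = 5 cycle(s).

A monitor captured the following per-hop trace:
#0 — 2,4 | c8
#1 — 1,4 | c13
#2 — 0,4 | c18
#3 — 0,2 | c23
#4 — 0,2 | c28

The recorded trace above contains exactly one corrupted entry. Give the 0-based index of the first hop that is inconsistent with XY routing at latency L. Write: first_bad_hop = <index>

hop 1: step (-1,+0), +5 cyc — ok
hop 2: step (-1,+0), +5 cyc — ok
hop 3: step (+0,-2), +5 cyc — BAD: non-unit step

first_bad_hop = 3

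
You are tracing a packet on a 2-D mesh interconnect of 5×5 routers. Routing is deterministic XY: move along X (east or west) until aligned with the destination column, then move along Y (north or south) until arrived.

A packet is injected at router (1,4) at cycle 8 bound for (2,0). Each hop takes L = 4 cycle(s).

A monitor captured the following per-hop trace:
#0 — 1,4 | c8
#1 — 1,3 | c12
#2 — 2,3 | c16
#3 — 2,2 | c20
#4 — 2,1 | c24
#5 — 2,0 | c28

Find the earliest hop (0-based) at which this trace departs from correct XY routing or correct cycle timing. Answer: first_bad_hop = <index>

[1] (+0,-1) / 4c ⇒ BAD: Y-move but x=1≠2

first_bad_hop = 1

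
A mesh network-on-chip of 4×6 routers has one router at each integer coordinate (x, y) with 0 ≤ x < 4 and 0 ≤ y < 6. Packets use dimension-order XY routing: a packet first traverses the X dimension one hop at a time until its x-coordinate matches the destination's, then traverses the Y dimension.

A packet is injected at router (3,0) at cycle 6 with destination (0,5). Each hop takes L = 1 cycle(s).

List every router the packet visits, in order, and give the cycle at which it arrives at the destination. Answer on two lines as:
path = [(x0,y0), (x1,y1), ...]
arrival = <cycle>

path = [(3,0), (2,0), (1,0), (0,0), (0,1), (0,2), (0,3), (0,4), (0,5)]
arrival = 14

src (3,0)  cyc=6
W→(2,0)  cyc=7
W→(1,0)  cyc=8
W→(0,0)  cyc=9
N→(0,1)  cyc=10
N→(0,2)  cyc=11
N→(0,3)  cyc=12
N→(0,4)  cyc=13
N→(0,5)  cyc=14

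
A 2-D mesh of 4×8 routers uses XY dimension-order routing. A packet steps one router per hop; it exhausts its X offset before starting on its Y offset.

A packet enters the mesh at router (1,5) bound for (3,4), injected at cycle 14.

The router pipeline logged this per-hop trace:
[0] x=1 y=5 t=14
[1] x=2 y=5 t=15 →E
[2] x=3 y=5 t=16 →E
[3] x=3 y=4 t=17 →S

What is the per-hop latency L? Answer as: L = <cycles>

cyc[1] − cyc[0] = 15 − 14 = 1.
Each hop adds L, hence L = 1.

L = 1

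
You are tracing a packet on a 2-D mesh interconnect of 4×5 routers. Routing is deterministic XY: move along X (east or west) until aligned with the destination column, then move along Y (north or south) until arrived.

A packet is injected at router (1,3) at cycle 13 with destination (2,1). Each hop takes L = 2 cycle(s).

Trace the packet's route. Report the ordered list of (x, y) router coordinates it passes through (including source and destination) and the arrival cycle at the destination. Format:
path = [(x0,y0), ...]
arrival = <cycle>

path = [(1,3), (2,3), (2,2), (2,1)]
arrival = 19

hop 0: (1,3) @ cyc 13
hop 1: (2,3) @ cyc 15  [E]
hop 2: (2,2) @ cyc 17  [S]
hop 3: (2,1) @ cyc 19  [S]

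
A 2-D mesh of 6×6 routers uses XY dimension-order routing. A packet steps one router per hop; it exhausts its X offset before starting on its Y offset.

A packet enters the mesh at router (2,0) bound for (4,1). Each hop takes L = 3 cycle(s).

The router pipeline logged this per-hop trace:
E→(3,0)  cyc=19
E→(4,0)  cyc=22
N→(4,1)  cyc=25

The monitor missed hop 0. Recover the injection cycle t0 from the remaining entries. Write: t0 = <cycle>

Hop 1 reached at cycle 19; hop k is at t0 + k·L.
Therefore t0 = 19 − L = 16.

t0 = 16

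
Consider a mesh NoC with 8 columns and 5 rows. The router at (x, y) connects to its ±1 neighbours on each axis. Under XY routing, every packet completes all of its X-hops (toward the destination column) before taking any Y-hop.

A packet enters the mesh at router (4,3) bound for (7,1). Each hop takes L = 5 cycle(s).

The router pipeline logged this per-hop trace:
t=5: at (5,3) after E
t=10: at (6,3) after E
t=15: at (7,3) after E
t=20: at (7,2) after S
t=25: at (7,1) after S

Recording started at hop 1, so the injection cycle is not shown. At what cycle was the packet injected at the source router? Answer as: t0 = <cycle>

t0 = 0

Hop 1 reached at cycle 5; hop k is at t0 + k·L.
t0 = cyc[1] − L = 5 − 5 = 0.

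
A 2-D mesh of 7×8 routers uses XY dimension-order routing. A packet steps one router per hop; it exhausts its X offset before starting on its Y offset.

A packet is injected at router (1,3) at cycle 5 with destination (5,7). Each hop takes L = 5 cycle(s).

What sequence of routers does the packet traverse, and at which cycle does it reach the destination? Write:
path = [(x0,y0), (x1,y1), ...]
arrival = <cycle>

path = [(1,3), (2,3), (3,3), (4,3), (5,3), (5,4), (5,5), (5,6), (5,7)]
arrival = 45

src (1,3)  cyc=5
E→(2,3)  cyc=10
E→(3,3)  cyc=15
E→(4,3)  cyc=20
E→(5,3)  cyc=25
N→(5,4)  cyc=30
N→(5,5)  cyc=35
N→(5,6)  cyc=40
N→(5,7)  cyc=45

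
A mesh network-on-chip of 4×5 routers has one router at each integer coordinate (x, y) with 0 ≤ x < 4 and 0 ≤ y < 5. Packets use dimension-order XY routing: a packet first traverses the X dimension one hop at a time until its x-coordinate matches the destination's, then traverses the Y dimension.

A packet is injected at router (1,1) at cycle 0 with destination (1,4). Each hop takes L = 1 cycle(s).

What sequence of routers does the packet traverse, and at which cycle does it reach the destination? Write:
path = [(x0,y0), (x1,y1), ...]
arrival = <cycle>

  0. router=(1,1) cycle=0 (inject)
  1. router=(1,2) cycle=1 dir=N
  2. router=(1,3) cycle=2 dir=N
  3. router=(1,4) cycle=3 dir=N

path = [(1,1), (1,2), (1,3), (1,4)]
arrival = 3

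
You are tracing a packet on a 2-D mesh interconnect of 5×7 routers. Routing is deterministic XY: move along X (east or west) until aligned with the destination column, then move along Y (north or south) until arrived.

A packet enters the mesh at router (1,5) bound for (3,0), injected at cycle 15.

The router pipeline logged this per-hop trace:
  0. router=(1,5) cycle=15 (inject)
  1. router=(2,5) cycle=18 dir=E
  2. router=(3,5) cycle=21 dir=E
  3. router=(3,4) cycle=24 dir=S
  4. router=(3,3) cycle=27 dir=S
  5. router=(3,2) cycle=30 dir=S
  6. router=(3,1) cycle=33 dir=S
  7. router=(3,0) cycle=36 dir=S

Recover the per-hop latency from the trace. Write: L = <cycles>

Between hops 0 and 1 the cycle counter advances 18 − 15 = 3.
One hop costs L cycles, so L = 3.

L = 3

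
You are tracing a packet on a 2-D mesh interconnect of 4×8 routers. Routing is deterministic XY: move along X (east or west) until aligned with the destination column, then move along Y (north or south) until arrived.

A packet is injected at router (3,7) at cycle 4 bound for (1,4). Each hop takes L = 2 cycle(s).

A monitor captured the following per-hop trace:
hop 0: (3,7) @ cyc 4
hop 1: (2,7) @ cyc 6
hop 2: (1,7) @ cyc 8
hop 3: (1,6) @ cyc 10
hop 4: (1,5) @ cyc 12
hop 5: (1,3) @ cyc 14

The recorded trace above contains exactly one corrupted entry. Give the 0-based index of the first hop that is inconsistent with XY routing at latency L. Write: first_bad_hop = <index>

hop 1: step (-1,+0), +2 cyc — ok
hop 2: step (-1,+0), +2 cyc — ok
hop 3: step (+0,-1), +2 cyc — ok
hop 4: step (+0,-1), +2 cyc — ok
hop 5: step (+0,-2), +2 cyc — BAD: non-unit step

first_bad_hop = 5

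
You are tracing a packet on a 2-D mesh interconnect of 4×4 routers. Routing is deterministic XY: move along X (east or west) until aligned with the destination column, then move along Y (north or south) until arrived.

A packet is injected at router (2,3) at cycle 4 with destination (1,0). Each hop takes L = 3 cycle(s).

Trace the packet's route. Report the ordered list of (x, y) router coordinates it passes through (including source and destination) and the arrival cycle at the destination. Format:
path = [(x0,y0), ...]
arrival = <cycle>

hop 0: (2,3) @ cyc 4
hop 1: (1,3) @ cyc 7  [W]
hop 2: (1,2) @ cyc 10  [S]
hop 3: (1,1) @ cyc 13  [S]
hop 4: (1,0) @ cyc 16  [S]

path = [(2,3), (1,3), (1,2), (1,1), (1,0)]
arrival = 16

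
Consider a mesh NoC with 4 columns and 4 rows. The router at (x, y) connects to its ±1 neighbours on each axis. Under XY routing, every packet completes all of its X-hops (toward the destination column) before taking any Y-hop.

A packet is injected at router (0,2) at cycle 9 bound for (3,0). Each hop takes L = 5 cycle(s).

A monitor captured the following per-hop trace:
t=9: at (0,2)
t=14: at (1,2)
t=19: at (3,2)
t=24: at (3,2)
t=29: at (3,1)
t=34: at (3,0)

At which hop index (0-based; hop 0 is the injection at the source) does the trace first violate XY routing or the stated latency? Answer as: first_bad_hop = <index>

first_bad_hop = 2

  1: Δx=+1 Δy=+0 Δt=5 [ok]
  2: Δx=+2 Δy=+0 Δt=5 [BAD: non-unit step]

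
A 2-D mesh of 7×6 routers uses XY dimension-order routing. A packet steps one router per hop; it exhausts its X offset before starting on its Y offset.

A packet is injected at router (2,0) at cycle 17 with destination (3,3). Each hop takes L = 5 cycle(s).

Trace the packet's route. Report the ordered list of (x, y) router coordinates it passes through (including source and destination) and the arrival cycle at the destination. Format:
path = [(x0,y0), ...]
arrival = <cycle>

path = [(2,0), (3,0), (3,1), (3,2), (3,3)]
arrival = 37

  0. router=(2,0) cycle=17 (inject)
  1. router=(3,0) cycle=22 dir=E
  2. router=(3,1) cycle=27 dir=N
  3. router=(3,2) cycle=32 dir=N
  4. router=(3,3) cycle=37 dir=N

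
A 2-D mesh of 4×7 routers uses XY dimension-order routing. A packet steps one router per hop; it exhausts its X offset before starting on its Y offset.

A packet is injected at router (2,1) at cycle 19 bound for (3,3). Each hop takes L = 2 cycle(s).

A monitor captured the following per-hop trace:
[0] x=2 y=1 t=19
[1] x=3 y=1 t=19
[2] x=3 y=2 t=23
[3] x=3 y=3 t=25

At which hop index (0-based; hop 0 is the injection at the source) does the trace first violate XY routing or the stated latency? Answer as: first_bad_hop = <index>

first_bad_hop = 1

check 1→ d=(1,0) cyc+0: BAD: Δcyc=0≠L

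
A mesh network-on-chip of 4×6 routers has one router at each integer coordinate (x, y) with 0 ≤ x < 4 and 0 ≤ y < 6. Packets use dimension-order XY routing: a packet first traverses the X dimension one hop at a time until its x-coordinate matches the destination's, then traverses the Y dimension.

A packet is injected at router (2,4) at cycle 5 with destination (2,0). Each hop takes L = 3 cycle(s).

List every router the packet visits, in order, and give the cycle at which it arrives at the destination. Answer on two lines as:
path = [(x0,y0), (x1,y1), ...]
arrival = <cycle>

t=5: at (2,4)
t=8: at (2,3) after S
t=11: at (2,2) after S
t=14: at (2,1) after S
t=17: at (2,0) after S

path = [(2,4), (2,3), (2,2), (2,1), (2,0)]
arrival = 17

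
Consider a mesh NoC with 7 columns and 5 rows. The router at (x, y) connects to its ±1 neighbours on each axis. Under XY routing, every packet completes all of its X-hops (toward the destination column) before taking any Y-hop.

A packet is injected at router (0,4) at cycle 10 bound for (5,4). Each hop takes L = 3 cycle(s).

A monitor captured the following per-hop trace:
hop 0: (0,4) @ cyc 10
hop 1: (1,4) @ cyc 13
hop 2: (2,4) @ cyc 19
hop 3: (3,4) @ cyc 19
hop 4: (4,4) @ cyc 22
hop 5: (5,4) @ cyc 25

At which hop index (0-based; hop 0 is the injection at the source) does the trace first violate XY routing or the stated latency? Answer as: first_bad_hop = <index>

first_bad_hop = 2

[1] (+1,+0) / 3c ⇒ ok
[2] (+1,+0) / 6c ⇒ BAD: Δcyc=6≠L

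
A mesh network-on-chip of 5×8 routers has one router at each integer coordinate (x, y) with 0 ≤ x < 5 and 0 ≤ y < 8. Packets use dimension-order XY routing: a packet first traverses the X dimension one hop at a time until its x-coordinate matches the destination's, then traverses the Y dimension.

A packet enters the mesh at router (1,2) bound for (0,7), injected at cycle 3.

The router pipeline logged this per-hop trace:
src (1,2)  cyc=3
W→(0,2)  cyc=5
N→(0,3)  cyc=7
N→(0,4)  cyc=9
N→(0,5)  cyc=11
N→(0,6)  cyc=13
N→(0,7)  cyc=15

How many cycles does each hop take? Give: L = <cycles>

cyc[1] − cyc[0] = 5 − 3 = 2.
That increment is L by definition: L = 2.

L = 2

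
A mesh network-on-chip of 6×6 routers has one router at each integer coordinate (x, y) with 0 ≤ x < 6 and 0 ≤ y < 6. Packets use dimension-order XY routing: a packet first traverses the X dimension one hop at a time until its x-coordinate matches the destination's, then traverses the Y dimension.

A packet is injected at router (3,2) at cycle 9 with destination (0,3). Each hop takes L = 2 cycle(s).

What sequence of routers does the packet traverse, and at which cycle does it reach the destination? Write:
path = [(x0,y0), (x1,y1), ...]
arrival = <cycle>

src (3,2)  cyc=9
W→(2,2)  cyc=11
W→(1,2)  cyc=13
W→(0,2)  cyc=15
N→(0,3)  cyc=17

path = [(3,2), (2,2), (1,2), (0,2), (0,3)]
arrival = 17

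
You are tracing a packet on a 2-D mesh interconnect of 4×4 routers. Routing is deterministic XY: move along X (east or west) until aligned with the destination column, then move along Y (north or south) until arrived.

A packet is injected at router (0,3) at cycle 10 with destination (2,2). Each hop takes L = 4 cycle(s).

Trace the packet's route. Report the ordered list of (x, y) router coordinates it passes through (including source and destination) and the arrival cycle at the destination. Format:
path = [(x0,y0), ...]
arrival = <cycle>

path = [(0,3), (1,3), (2,3), (2,2)]
arrival = 22

src (0,3)  cyc=10
E→(1,3)  cyc=14
E→(2,3)  cyc=18
S→(2,2)  cyc=22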